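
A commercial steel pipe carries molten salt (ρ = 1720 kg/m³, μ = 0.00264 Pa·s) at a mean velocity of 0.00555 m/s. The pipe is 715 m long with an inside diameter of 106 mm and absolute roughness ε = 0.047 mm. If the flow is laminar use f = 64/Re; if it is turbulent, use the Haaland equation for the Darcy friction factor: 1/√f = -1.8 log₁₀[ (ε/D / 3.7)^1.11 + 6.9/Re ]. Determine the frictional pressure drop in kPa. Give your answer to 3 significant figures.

Reynolds number Re = ρVD/μ = 1720 · 0.00555 · 0.106 / 0.00264 = 383.3.
Re < 2300 → laminar flow, so f = 64/Re = 64/383.3 = 0.167 (the turbulent correlation is not needed).
Darcy-Weisbach: ΔP = f(L/D)(ρV²/2) = 0.167·(715/0.106)·(1720·0.00555²/2) = 0.167·6745·0.02649 = 29.84 Pa.
ΔP = 29.84 Pa = 0.0298 kPa.

ΔP ≈ 0.0298 kPa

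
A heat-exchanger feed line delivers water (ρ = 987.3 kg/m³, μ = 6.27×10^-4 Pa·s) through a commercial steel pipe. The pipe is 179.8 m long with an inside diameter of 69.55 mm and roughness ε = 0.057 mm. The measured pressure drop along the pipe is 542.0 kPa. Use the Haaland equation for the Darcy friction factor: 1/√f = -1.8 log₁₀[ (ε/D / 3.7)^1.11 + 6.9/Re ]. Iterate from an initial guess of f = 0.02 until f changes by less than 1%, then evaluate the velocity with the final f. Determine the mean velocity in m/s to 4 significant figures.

V ≈ 4.686 m/s

Rearranging Darcy-Weisbach: V = √(2·ΔP·D/(f·L·ρ)). With ε/D = 5.7e-05/0.06955 = 0.00082, iterate starting from f = 0.02:
  f = 0.02 → V = √(2·5.42e+05·0.06955/(0.02·179.8·987.3)) = 4.608 m/s; Re = ρVD/μ = 5.047e+05; f → 0.01935
  f = 0.01935 → V = 4.685 m/s; Re = 5.131e+05; f → 0.01934
Converged (Δf/f < 1%). With the final f = 0.01934: V = √(2·5.42e+05·0.06955/(0.01934·179.8·987.3)) = 4.686 m/s.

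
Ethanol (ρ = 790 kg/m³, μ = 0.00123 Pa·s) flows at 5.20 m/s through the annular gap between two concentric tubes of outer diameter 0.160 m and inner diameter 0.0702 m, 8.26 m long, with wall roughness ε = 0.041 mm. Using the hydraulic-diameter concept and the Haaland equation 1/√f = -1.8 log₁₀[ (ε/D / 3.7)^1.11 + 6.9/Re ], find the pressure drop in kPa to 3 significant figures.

Hydraulic diameter D_h = 4A/P = D_o - D_i = 0.16 - 0.0702 = 0.0898 m.
Re = ρVD_h/μ = 790·5.2·0.0898/0.00123 = 2.999e+05.
ε/D_h = 4.1e-05/0.0898 = 0.000457; Haaland gives 1/√f = -1.8 log₁₀[4.59e-05+2.3e-05] = 7.492, so f = 0.01782.
ΔP = f(L/D_h)(ρV²/2) = 0.01782·8.26/0.0898·1.068e+04 = 1.75e+04 Pa.
ΔP = 17.5 kPa.

ΔP ≈ 17.5 kPa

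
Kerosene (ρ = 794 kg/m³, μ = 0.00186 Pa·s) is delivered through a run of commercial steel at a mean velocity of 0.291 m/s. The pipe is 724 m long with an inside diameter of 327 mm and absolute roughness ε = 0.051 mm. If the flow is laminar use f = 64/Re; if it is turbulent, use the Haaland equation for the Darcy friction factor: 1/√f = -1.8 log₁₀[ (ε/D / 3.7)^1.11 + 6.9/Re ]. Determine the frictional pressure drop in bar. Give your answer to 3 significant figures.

Reynolds number Re = ρVD/μ = 794 · 0.291 · 0.327 / 0.00186 = 4.062e+04.
Re > 4000 → turbulent. Relative roughness ε/D = 5.1e-05/0.327 = 0.000156. Haaland: 1/√f = -1.8 log₁₀[(0.000156/3.7)^1.11 + 6.9/4.062e+04] = -1.8 log₁₀[1.39e-05 + 0.00017] = 6.724, so f = 0.02212.
Darcy-Weisbach: ΔP = f(L/D)(ρV²/2) = 0.02212·(724/0.327)·(794·0.291²/2) = 0.02212·2214·33.62 = 1646 Pa.
ΔP = 1646 Pa = 0.0165 bar.

ΔP ≈ 0.0165 bar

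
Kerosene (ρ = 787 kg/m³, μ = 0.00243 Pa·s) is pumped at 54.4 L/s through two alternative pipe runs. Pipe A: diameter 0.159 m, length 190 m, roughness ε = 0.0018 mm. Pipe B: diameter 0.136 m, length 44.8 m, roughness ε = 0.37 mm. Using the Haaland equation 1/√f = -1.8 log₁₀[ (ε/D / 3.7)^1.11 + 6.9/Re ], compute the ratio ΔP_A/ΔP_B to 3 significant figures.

Pipe A: V = Q/A = 0.0544/0.01986 = 2.74 m/s; Re = 1.411e+05; ε/D = 1.13e-05; Haaland → f = 0.01666; ΔP_A = f(L/D)(ρV²/2) = 5.881e+04 Pa.
Pipe B: V = Q/A = 0.0544/0.01453 = 3.745 m/s; Re = 1.649e+05; ε/D = 0.00272; Haaland → f = 0.02628; ΔP_B = f(L/D)(ρV²/2) = 4.778e+04 Pa.
ΔP_A/ΔP_B = 5.881e+04/4.778e+04 = 1.23.

ΔP_A/ΔP_B ≈ 1.23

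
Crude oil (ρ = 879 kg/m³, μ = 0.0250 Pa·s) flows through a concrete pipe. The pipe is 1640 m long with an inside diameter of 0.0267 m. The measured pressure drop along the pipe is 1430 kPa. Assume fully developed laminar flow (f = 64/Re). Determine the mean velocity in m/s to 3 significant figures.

For laminar flow, f = 64/Re with Re = ρVD/μ, so Darcy-Weisbach reduces to ΔP = 32μLV/D². Solving for V: V = ΔP·D²/(32μL) = 1.43e+06·(0.0267)²/(32·0.025·1640) = 0.777 m/s.
Check: Re = ρVD/μ = 879·0.777·0.0267/0.025 = 729.4 < 2300, so the laminar assumption holds.

V ≈ 0.777 m/s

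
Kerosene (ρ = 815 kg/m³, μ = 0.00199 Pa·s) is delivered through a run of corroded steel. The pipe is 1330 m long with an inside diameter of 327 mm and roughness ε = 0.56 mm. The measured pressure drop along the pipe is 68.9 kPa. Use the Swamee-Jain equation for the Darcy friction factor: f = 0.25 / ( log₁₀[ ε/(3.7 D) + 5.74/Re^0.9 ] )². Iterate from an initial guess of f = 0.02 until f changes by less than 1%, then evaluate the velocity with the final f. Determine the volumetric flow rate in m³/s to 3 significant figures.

Q ≈ 0.111 m³/s

Rearranging Darcy-Weisbach: V = √(2·ΔP·D/(f·L·ρ)). With ε/D = 0.00056/0.327 = 0.00171, iterate starting from f = 0.02:
  f = 0.02 → V = √(2·6.89e+04·0.327/(0.02·1330·815)) = 1.442 m/s; Re = ρVD/μ = 1.931e+05; f → 0.02368
  f = 0.02368 → V = 1.325 m/s; Re = 1.774e+05; f → 0.02377
Converged (Δf/f < 1%). With the final f = 0.02377: V = √(2·6.89e+04·0.327/(0.02377·1330·815)) = 1.323 m/s.
Q = V·A = 1.323·(π/4·0.327²) = 0.1111 m³/s = 0.111 m³/s.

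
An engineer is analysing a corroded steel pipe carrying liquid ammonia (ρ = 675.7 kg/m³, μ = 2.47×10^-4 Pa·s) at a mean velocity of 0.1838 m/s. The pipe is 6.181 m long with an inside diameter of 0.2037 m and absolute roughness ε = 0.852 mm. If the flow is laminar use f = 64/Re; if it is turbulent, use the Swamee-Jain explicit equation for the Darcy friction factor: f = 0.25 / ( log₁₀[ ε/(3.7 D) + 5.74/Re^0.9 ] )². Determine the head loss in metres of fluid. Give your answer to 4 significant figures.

Reynolds number Re = ρVD/μ = 675.7 · 0.1838 · 0.2037 / 0.000247 = 1.024e+05.
Re > 4000 → turbulent. Relative roughness ε/D = 0.000852/0.2037 = 0.00418. Swamee-Jain: f = 0.25/(log₁₀[0.00418/3.7 + 5.74/1.024e+05^0.9])² = 0.25/(log₁₀[0.00113 + 0.000178])² = 0.25/(-2.883)² = 0.03007.
Darcy-Weisbach: ΔP = f(L/D)(ρV²/2) = 0.03007·(6.181/0.2037)·(675.7·0.1838²/2) = 0.03007·30.34·11.41 = 10.41 Pa.
Head loss h_f = ΔP/(ρg) = 10.41/(675.7·9.81) = 0.001571 m.

h_f ≈ 0.001571 m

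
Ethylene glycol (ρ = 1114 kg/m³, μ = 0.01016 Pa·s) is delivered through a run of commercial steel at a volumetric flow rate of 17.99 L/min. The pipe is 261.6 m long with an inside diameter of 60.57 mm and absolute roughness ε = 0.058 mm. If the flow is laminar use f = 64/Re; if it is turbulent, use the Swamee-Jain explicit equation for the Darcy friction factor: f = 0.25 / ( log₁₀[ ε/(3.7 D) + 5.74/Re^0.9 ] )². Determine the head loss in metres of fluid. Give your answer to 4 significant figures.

h_f ≈ 0.2207 m

Q = 17.99 L/min = 17.99/60000 = 0.0002998 m³/s.
Cross-sectional area A = πD²/4 = π(0.06057)²/4 = 0.002881 m²; mean velocity V = Q/A = 0.0002998/0.002881 = 0.1041 m/s.
Reynolds number Re = ρVD/μ = 1114 · 0.1041 · 0.06057 / 0.0102 = 691.1.
Re < 2300 → laminar flow, so f = 64/Re = 64/691.1 = 0.09261 (the turbulent correlation is not needed).
Darcy-Weisbach: ΔP = f(L/D)(ρV²/2) = 0.09261·(261.6/0.06057)·(1114·0.1041²/2) = 0.09261·4319·6.031 = 2412 Pa.
Head loss h_f = ΔP/(ρg) = 2412/(1114·9.81) = 0.2207 m.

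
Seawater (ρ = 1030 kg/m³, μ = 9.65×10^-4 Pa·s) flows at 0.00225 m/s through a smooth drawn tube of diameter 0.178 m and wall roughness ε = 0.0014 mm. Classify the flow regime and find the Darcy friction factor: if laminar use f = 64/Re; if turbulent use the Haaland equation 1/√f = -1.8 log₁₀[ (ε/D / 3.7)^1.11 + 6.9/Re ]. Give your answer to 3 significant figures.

Re = ρVD/μ = 1030·0.00225·0.178/0.000965 = 427.5.
Re < 2300 → laminar, so f = 64/Re = 0.1497 (roughness is irrelevant in laminar flow).

f ≈ 0.150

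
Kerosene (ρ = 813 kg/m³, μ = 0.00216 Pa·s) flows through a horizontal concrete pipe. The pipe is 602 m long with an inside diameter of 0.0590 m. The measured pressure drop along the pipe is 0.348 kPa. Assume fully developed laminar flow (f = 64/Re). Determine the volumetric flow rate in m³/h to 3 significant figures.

For laminar flow, f = 64/Re with Re = ρVD/μ, so Darcy-Weisbach reduces to ΔP = 32μLV/D². Solving for V: V = ΔP·D²/(32μL) = 348·(0.059)²/(32·0.00216·602) = 0.02911 m/s.
Check: Re = ρVD/μ = 813·0.02911·0.059/0.00216 = 646.5 < 2300, so the laminar assumption holds.
Q = V·A = 0.02911·(π/4·0.059²) = 7.959e-05 m³/s = 0.287 m³/h.

Q ≈ 0.287 m³/h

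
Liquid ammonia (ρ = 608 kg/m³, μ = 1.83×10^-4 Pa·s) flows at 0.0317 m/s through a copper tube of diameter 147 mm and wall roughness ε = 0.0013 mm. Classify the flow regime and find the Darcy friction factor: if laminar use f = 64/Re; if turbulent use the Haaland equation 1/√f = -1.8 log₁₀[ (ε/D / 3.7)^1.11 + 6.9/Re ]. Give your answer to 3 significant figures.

Re = ρVD/μ = 608·0.0317·0.147/0.000183 = 1.548e+04.
Re > 4000 → turbulent. ε/D = 1.3e-06/0.147 = 8.84e-06; Haaland: 1/√f = -1.8 log₁₀[5.76e-07 + 0.000446] = 6.031, so f = 0.0275.

f ≈ 0.0275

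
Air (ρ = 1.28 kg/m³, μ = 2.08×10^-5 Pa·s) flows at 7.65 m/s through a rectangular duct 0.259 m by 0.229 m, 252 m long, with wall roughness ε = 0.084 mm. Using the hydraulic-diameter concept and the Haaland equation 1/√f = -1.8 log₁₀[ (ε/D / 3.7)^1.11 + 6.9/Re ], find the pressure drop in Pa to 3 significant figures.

ΔP ≈ 739 Pa

Hydraulic diameter D_h = 4A/P = 4·(0.259·0.229)/(2·(0.259+0.229)) = 0.2372/0.976 = 0.2431 m.
Re = ρVD_h/μ = 1.28·7.65·0.2431/2.08e-05 = 1.144e+05.
ε/D_h = 8.4e-05/0.2431 = 0.000346; Haaland gives 1/√f = -1.8 log₁₀[3.37e-05+6.03e-05] = 7.249, so f = 0.01903.
ΔP = f(L/D_h)(ρV²/2) = 0.01903·252/0.2431·37.45 = 739 Pa.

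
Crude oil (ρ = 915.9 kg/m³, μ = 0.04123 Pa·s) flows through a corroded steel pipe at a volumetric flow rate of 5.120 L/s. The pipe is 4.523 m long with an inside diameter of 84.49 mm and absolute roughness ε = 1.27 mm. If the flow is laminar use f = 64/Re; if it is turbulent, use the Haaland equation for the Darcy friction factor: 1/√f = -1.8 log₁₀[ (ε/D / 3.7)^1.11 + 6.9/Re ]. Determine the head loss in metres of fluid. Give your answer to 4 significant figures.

h_f ≈ 0.08496 m

Q = 5.120 L/s = 5.120/1000 = 0.00512 m³/s.
Cross-sectional area A = πD²/4 = π(0.08449)²/4 = 0.005607 m²; mean velocity V = Q/A = 0.00512/0.005607 = 0.9132 m/s.
Reynolds number Re = ρVD/μ = 915.9 · 0.9132 · 0.08449 / 0.0412 = 1714.
Re < 2300 → laminar flow, so f = 64/Re = 64/1714 = 0.03734 (the turbulent correlation is not needed).
Darcy-Weisbach: ΔP = f(L/D)(ρV²/2) = 0.03734·(4.523/0.08449)·(915.9·0.9132²/2) = 0.03734·53.53·381.9 = 763.4 Pa.
Head loss h_f = ΔP/(ρg) = 763.4/(915.9·9.81) = 0.08496 m.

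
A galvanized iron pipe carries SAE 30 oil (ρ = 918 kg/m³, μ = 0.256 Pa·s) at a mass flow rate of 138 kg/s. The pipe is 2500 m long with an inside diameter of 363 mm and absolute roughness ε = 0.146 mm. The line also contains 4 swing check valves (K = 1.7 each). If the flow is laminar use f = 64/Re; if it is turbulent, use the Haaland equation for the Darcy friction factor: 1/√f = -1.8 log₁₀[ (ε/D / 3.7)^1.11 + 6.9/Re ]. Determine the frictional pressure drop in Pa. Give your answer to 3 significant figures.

ΔP ≈ 232000 Pa

A = πD²/4 = π(0.363)²/4 = 0.1035 m²; mean velocity V = ṁ/(ρA) = 138/(918 · 0.1035) = 1.453 m/s.
Reynolds number Re = ρVD/μ = 918 · 1.453 · 0.363 / 0.256 = 1891.
Re < 2300 → laminar flow, so f = 64/Re = 64/1891 = 0.03385 (the turbulent correlation is not needed).
Total minor-loss coefficient ΣK = 4·1.7 = 6.8.
ΔP = [f·L/D + ΣK]·(ρV²/2) = [0.03385·2500/0.363 + 6.8]·(918·1.453²/2) = [233.1 + 6.8]·968.5 = 2.323e+05 Pa.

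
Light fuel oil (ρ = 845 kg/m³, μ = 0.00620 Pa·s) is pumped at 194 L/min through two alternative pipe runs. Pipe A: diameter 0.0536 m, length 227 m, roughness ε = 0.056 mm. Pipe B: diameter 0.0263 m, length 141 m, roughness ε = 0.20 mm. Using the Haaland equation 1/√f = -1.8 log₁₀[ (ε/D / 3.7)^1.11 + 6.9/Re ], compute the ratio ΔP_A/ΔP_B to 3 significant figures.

Pipe A: V = Q/A = 0.003233/0.002256 = 1.433 m/s; Re = 1.047e+04; ε/D = 0.00104; Haaland → f = 0.03189; ΔP_A = f(L/D)(ρV²/2) = 1.172e+05 Pa.
Pipe B: V = Q/A = 0.003233/0.0005433 = 5.952 m/s; Re = 2.133e+04; ε/D = 0.0076; Haaland → f = 0.0376; ΔP_B = f(L/D)(ρV²/2) = 3.017e+06 Pa.
ΔP_A/ΔP_B = 1.172e+05/3.017e+06 = 0.0388.

ΔP_A/ΔP_B ≈ 0.0388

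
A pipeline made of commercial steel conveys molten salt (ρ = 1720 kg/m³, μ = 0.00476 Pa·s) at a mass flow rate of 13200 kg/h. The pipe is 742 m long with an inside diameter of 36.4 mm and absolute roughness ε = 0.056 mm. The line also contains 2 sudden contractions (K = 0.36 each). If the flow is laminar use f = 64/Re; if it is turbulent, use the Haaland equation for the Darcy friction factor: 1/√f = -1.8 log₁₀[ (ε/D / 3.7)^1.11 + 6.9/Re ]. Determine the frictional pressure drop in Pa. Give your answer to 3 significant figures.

ΔP ≈ 2.01×10^6 Pa

ṁ = 13200 kg/h = 13200/3600 = 3.667 kg/s.
A = πD²/4 = π(0.0364)²/4 = 0.001041 m²; mean velocity V = ṁ/(ρA) = 3.667/(1720 · 0.001041) = 2.049 m/s.
Reynolds number Re = ρVD/μ = 1720 · 2.049 · 0.0364 / 0.00476 = 2.694e+04.
Re > 4000 → turbulent. Relative roughness ε/D = 5.6e-05/0.0364 = 0.00154. Haaland: 1/√f = -1.8 log₁₀[(0.00154/3.7)^1.11 + 6.9/2.694e+04] = -1.8 log₁₀[0.000177 + 0.000256] = 6.055, so f = 0.02728.
Total minor-loss coefficient ΣK = 2·0.36 = 0.72.
ΔP = [f·L/D + ΣK]·(ρV²/2) = [0.02728·742/0.0364 + 0.72]·(1720·2.049²/2) = [556 + 0.72]·3609 = 2.009e+06 Pa.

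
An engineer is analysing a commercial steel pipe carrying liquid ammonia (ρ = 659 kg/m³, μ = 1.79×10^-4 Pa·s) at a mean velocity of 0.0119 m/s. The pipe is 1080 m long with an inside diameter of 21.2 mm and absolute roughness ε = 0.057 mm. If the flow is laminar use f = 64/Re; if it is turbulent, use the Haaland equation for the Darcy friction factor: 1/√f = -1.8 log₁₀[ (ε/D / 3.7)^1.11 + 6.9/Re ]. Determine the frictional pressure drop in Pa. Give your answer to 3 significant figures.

ΔP ≈ 164 Pa

Reynolds number Re = ρVD/μ = 659 · 0.0119 · 0.0212 / 0.000179 = 928.8.
Re < 2300 → laminar flow, so f = 64/Re = 64/928.8 = 0.06891 (the turbulent correlation is not needed).
Darcy-Weisbach: ΔP = f(L/D)(ρV²/2) = 0.06891·(1080/0.0212)·(659·0.0119²/2) = 0.06891·5.094e+04·0.04666 = 163.8 Pa.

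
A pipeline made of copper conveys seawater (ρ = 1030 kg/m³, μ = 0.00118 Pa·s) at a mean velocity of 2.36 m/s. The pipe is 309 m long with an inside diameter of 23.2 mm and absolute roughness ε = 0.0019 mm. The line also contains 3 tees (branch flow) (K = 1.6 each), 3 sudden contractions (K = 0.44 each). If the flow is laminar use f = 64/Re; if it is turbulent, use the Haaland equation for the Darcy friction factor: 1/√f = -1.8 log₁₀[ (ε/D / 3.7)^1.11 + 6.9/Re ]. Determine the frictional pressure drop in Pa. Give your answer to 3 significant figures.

Reynolds number Re = ρVD/μ = 1030 · 2.36 · 0.0232 / 0.00118 = 4.779e+04.
Re > 4000 → turbulent. Relative roughness ε/D = 1.9e-06/0.0232 = 8.19e-05. Haaland: 1/√f = -1.8 log₁₀[(8.19e-05/3.7)^1.11 + 6.9/4.779e+04] = -1.8 log₁₀[6.81e-06 + 0.000144] = 6.877, so f = 0.02115.
Total minor-loss coefficient ΣK = 3·1.6 + 3·0.44 = 6.12.
ΔP = [f·L/D + ΣK]·(ρV²/2) = [0.02115·309/0.0232 + 6.12]·(1030·2.36²/2) = [281.6 + 6.12]·2868 = 8.254e+05 Pa.

ΔP ≈ 825000 Pa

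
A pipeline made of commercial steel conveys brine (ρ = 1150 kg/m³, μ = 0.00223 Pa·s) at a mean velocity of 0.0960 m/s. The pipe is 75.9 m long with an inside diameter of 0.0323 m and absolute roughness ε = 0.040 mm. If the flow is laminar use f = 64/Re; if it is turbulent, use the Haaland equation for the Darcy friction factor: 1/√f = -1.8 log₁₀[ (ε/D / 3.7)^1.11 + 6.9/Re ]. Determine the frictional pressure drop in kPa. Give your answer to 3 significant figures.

Reynolds number Re = ρVD/μ = 1150 · 0.096 · 0.0323 / 0.00223 = 1599.
Re < 2300 → laminar flow, so f = 64/Re = 64/1599 = 0.04002 (the turbulent correlation is not needed).
Darcy-Weisbach: ΔP = f(L/D)(ρV²/2) = 0.04002·(75.9/0.0323)·(1150·0.096²/2) = 0.04002·2350·5.299 = 498.4 Pa.
ΔP = 498.4 Pa = 0.498 kPa.

ΔP ≈ 0.498 kPa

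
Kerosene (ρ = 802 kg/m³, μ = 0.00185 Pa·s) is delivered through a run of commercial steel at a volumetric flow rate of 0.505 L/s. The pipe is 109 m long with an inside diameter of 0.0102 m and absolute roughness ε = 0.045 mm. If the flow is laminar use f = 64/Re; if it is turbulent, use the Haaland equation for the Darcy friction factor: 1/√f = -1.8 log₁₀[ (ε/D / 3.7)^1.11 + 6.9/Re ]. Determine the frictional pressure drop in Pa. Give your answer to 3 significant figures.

Q = 0.505 L/s = 0.505/1000 = 0.000505 m³/s.
Cross-sectional area A = πD²/4 = π(0.0102)²/4 = 8.171e-05 m²; mean velocity V = Q/A = 0.000505/8.171e-05 = 6.18 m/s.
Reynolds number Re = ρVD/μ = 802 · 6.18 · 0.0102 / 0.00185 = 2.733e+04.
Re > 4000 → turbulent. Relative roughness ε/D = 4.5e-05/0.0102 = 0.00441. Haaland: 1/√f = -1.8 log₁₀[(0.00441/3.7)^1.11 + 6.9/2.733e+04] = -1.8 log₁₀[0.000569 + 0.000252] = 5.554, so f = 0.03242.
Darcy-Weisbach: ΔP = f(L/D)(ρV²/2) = 0.03242·(109/0.0102)·(802·6.18²/2) = 0.03242·1.069e+04·1.532e+04 = 5.306e+06 Pa.

ΔP ≈ 5.31×10^6 Pa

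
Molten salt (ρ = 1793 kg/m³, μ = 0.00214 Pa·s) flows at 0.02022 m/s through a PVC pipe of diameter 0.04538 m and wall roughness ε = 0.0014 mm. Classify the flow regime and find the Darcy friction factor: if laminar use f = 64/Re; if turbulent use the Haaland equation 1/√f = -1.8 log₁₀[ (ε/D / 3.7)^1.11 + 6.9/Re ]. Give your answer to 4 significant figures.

Re = ρVD/μ = 1793·0.02022·0.04538/0.00214 = 768.8.
Re < 2300 → laminar, so f = 64/Re = 0.08325 (roughness is irrelevant in laminar flow).

f ≈ 0.08325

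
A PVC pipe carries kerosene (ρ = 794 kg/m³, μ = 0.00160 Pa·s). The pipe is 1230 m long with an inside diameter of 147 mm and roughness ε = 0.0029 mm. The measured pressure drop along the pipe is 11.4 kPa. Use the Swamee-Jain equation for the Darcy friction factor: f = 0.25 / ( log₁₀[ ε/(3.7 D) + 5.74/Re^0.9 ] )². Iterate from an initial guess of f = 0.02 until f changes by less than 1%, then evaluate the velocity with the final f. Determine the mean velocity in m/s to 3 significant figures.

Rearranging Darcy-Weisbach: V = √(2·ΔP·D/(f·L·ρ)). With ε/D = 2.9e-06/0.147 = 1.97e-05, iterate starting from f = 0.02:
  f = 0.02 → V = √(2·1.14e+04·0.147/(0.02·1230·794)) = 0.4142 m/s; Re = ρVD/μ = 3.022e+04; f → 0.02339
  f = 0.02339 → V = 0.383 m/s; Re = 2.794e+04; f → 0.02383
  f = 0.02383 → V = 0.3795 m/s; Re = 2.768e+04; f → 0.02389
Converged (Δf/f < 1%). With the final f = 0.02389: V = √(2·1.14e+04·0.147/(0.02389·1230·794)) = 0.379 m/s.

V ≈ 0.379 m/s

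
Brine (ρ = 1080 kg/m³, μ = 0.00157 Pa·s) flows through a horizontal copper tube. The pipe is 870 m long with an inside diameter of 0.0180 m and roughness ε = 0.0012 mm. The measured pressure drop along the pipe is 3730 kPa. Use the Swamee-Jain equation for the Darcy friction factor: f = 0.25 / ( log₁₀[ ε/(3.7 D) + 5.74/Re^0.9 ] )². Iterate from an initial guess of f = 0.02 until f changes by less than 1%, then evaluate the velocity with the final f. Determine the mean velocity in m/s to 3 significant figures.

V ≈ 2.47 m/s

Rearranging Darcy-Weisbach: V = √(2·ΔP·D/(f·L·ρ)). With ε/D = 1.2e-06/0.018 = 6.67e-05, iterate starting from f = 0.02:
  f = 0.02 → V = √(2·3.73e+06·0.018/(0.02·870·1080)) = 2.673 m/s; Re = ρVD/μ = 3.31e+04; f → 0.02305
  f = 0.02305 → V = 2.49 m/s; Re = 3.083e+04; f → 0.02343
  f = 0.02343 → V = 2.47 m/s; Re = 3.058e+04; f → 0.02347
Converged (Δf/f < 1%). With the final f = 0.02347: V = √(2·3.73e+06·0.018/(0.02347·870·1080)) = 2.467 m/s.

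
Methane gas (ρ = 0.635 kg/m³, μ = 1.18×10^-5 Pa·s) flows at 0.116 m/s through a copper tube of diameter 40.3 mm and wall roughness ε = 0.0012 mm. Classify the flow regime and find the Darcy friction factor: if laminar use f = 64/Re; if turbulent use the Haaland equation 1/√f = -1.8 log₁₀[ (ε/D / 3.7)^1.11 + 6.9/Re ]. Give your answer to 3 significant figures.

f ≈ 0.254

Re = ρVD/μ = 0.635·0.116·0.0403/1.18e-05 = 251.6.
Re < 2300 → laminar, so f = 64/Re = 0.2544 (roughness is irrelevant in laminar flow).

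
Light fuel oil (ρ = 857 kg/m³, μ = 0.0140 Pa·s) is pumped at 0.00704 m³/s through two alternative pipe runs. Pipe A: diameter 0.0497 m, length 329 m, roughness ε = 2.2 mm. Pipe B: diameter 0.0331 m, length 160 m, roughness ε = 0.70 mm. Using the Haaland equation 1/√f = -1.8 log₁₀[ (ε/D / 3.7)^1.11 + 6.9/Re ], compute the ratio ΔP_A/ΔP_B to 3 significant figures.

ΔP_A/ΔP_B ≈ 0.364

Pipe A: V = Q/A = 0.00704/0.00194 = 3.629 m/s; Re = 1.104e+04; ε/D = 0.0443; Haaland → f = 0.07011; ΔP_A = f(L/D)(ρV²/2) = 2.619e+06 Pa.
Pipe B: V = Q/A = 0.00704/0.0008605 = 8.181 m/s; Re = 1.658e+04; ε/D = 0.0211; Haaland → f = 0.05196; ΔP_B = f(L/D)(ρV²/2) = 7.204e+06 Pa.
ΔP_A/ΔP_B = 2.619e+06/7.204e+06 = 0.364.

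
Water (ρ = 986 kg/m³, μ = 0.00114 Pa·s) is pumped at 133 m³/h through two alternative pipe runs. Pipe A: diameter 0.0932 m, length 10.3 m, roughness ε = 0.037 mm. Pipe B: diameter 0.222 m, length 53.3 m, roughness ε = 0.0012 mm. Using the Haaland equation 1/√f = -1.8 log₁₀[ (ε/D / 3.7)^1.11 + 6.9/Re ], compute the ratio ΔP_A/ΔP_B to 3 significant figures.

Pipe A: V = Q/A = 0.03694/0.006822 = 5.415 m/s; Re = 4.365e+05; ε/D = 0.000397; Haaland → f = 0.01701; ΔP_A = f(L/D)(ρV²/2) = 2.719e+04 Pa.
Pipe B: V = Q/A = 0.03694/0.03871 = 0.9545 m/s; Re = 1.833e+05; ε/D = 5.41e-06; Haaland → f = 0.0158; ΔP_B = f(L/D)(ρV²/2) = 1703 Pa.
ΔP_A/ΔP_B = 2.719e+04/1703 = 16.0.

ΔP_A/ΔP_B ≈ 16.0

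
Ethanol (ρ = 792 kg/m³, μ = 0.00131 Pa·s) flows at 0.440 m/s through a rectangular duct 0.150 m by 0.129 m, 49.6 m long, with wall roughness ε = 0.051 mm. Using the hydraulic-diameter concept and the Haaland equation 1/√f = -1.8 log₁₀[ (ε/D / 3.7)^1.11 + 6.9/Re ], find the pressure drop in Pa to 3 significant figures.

ΔP ≈ 635 Pa

Hydraulic diameter D_h = 4A/P = 4·(0.15·0.129)/(2·(0.15+0.129)) = 0.0774/0.558 = 0.1387 m.
Re = ρVD_h/μ = 792·0.44·0.1387/0.00131 = 3.69e+04.
ε/D_h = 5.1e-05/0.1387 = 0.000368; Haaland gives 1/√f = -1.8 log₁₀[3.61e-05+0.000187] = 6.573, so f = 0.02315.
ΔP = f(L/D_h)(ρV²/2) = 0.02315·49.6/0.1387·76.67 = 634.5 Pa.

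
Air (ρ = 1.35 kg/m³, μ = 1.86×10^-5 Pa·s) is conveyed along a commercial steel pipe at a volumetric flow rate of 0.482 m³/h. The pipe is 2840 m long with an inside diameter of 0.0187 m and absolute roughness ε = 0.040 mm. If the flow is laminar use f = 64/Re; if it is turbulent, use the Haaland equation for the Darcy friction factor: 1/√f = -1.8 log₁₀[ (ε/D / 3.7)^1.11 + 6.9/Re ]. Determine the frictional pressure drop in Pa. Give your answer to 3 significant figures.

Q = 0.482 m³/h = 0.482/3600 = 0.0001339 m³/s.
Cross-sectional area A = πD²/4 = π(0.0187)²/4 = 0.0002746 m²; mean velocity V = Q/A = 0.0001339/0.0002746 = 0.4875 m/s.
Reynolds number Re = ρVD/μ = 1.35 · 0.4875 · 0.0187 / 1.86e-05 = 661.7.
Re < 2300 → laminar flow, so f = 64/Re = 64/661.7 = 0.09673 (the turbulent correlation is not needed).
Darcy-Weisbach: ΔP = f(L/D)(ρV²/2) = 0.09673·(2840/0.0187)·(1.35·0.4875²/2) = 0.09673·1.519e+05·0.1604 = 2357 Pa.

ΔP ≈ 2360 Pa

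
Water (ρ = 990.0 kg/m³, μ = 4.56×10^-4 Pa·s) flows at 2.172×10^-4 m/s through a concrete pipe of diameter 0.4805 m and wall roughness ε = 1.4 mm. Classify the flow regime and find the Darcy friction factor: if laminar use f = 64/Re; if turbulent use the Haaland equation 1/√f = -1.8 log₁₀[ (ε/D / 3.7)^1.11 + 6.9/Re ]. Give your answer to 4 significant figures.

f ≈ 0.2825

Re = ρVD/μ = 990·0.0002172·0.4805/0.000456 = 226.6.
Re < 2300 → laminar, so f = 64/Re = 0.2825 (roughness is irrelevant in laminar flow).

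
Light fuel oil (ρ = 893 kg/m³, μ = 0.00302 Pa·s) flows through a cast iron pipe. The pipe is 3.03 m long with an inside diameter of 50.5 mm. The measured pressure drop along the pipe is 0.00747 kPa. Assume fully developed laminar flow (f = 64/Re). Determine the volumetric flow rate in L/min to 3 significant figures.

Q ≈ 7.82 L/min

For laminar flow, f = 64/Re with Re = ρVD/μ, so Darcy-Weisbach reduces to ΔP = 32μLV/D². Solving for V: V = ΔP·D²/(32μL) = 7.47·(0.0505)²/(32·0.00302·3.03) = 0.06506 m/s.
Check: Re = ρVD/μ = 893·0.06506·0.0505/0.00302 = 971.5 < 2300, so the laminar assumption holds.
Q = V·A = 0.06506·(π/4·0.0505²) = 0.0001303 m³/s = 7.82 L/min.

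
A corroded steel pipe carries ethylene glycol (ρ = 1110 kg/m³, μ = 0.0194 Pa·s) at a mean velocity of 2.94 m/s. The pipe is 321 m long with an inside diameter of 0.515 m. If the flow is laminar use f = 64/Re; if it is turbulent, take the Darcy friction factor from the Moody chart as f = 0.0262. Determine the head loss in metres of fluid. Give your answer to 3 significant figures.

h_f ≈ 7.19 m

Reynolds number Re = ρVD/μ = 1110 · 2.94 · 0.515 / 0.0194 = 8.663e+04.
Re > 4000 → turbulent; use the Moody-chart value f = 0.0262.
Darcy-Weisbach: ΔP = f(L/D)(ρV²/2) = 0.0262·(321/0.515)·(1110·2.94²/2) = 0.0262·623.3·4797 = 7.834e+04 Pa.
Head loss h_f = ΔP/(ρg) = 7.834e+04/(1110·9.81) = 7.19 m.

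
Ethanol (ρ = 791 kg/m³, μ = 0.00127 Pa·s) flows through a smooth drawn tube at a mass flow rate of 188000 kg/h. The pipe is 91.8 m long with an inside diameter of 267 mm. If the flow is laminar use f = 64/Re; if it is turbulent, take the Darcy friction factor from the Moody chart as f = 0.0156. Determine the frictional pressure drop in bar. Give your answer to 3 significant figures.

ṁ = 188000 kg/h = 188000/3600 = 52.22 kg/s.
A = πD²/4 = π(0.267)²/4 = 0.05599 m²; mean velocity V = ṁ/(ρA) = 52.22/(791 · 0.05599) = 1.179 m/s.
Reynolds number Re = ρVD/μ = 791 · 1.179 · 0.267 / 0.00127 = 1.961e+05.
Re > 4000 → turbulent; use the Moody-chart value f = 0.0156.
Darcy-Weisbach: ΔP = f(L/D)(ρV²/2) = 0.0156·(91.8/0.267)·(791·1.179²/2) = 0.0156·343.8·549.9 = 2949 Pa.
ΔP = 2949 Pa = 0.0295 bar.

ΔP ≈ 0.0295 bar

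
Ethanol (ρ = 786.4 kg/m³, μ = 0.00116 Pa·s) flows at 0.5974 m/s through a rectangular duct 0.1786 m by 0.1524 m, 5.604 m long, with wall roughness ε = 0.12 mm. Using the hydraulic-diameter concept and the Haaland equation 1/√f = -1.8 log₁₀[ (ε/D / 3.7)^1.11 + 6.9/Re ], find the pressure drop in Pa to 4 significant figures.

ΔP ≈ 105.3 Pa

Hydraulic diameter D_h = 4A/P = 4·(0.1786·0.1524)/(2·(0.1786+0.1524)) = 0.1089/0.662 = 0.1645 m.
Re = ρVD_h/μ = 786.4·0.5974·0.1645/0.00116 = 6.661e+04.
ε/D_h = 0.00012/0.1645 = 0.00073; Haaland gives 1/√f = -1.8 log₁₀[7.72e-05+0.000104] = 6.737, so f = 0.02203.
ΔP = f(L/D_h)(ρV²/2) = 0.02203·5.604/0.1645·140.3 = 105.3 Pa.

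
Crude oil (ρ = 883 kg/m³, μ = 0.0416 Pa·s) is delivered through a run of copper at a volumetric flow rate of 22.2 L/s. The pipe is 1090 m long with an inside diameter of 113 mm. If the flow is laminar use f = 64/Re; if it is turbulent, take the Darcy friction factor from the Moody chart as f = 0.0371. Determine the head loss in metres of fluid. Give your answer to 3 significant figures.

h_f ≈ 89.4 m

Q = 22.2 L/s = 22.2/1000 = 0.0222 m³/s.
Cross-sectional area A = πD²/4 = π(0.113)²/4 = 0.01003 m²; mean velocity V = Q/A = 0.0222/0.01003 = 2.214 m/s.
Reynolds number Re = ρVD/μ = 883 · 2.214 · 0.113 / 0.0416 = 5309.
Re > 4000 → turbulent; use the Moody-chart value f = 0.0371.
Darcy-Weisbach: ΔP = f(L/D)(ρV²/2) = 0.0371·(1090/0.113)·(883·2.214²/2) = 0.0371·9646·2163 = 7.742e+05 Pa.
Head loss h_f = ΔP/(ρg) = 7.742e+05/(883·9.81) = 89.4 m.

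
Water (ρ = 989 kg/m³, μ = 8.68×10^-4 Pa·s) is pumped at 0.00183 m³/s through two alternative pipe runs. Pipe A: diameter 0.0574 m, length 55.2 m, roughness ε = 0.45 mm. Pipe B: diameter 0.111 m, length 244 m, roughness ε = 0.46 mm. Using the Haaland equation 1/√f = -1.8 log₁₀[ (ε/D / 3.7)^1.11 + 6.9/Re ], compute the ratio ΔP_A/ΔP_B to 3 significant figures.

ΔP_A/ΔP_B ≈ 6.88

Pipe A: V = Q/A = 0.00183/0.002588 = 0.7072 m/s; Re = 4.625e+04; ε/D = 0.00784; Haaland → f = 0.03641; ΔP_A = f(L/D)(ρV²/2) = 8658 Pa.
Pipe B: V = Q/A = 0.00183/0.009677 = 0.1891 m/s; Re = 2.392e+04; ε/D = 0.00414; Haaland → f = 0.03239; ΔP_B = f(L/D)(ρV²/2) = 1259 Pa.
ΔP_A/ΔP_B = 8658/1259 = 6.88.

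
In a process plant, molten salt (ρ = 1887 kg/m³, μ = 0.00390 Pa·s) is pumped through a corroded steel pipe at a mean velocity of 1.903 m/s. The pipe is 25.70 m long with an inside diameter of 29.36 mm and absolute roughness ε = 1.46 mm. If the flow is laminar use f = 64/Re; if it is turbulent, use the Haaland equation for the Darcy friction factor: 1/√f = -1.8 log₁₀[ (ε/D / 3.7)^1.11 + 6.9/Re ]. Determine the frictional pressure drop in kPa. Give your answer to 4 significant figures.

Reynolds number Re = ρVD/μ = 1887 · 1.903 · 0.02936 / 0.0039 = 2.703e+04.
Re > 4000 → turbulent. Relative roughness ε/D = 0.00146/0.02936 = 0.0497. Haaland: 1/√f = -1.8 log₁₀[(0.0497/3.7)^1.11 + 6.9/2.703e+04] = -1.8 log₁₀[0.00837 + 0.000255] = 3.716, so f = 0.07242.
Darcy-Weisbach: ΔP = f(L/D)(ρV²/2) = 0.07242·(25.7/0.02936)·(1887·1.903²/2) = 0.07242·875.3·3417 = 2.166e+05 Pa.
ΔP = 2.166e+05 Pa = 216.6 kPa.

ΔP ≈ 216.6 kPa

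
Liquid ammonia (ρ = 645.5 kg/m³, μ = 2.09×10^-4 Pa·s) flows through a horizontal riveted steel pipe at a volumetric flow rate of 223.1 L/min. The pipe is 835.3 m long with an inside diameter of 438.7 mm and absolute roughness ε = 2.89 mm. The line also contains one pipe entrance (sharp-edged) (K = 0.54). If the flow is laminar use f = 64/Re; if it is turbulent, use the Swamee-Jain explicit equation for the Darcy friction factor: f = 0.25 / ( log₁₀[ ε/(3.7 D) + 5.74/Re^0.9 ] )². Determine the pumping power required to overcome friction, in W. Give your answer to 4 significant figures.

P ≈ 0.04983 W

Q = 223.1 L/min = 223.1/60000 = 0.003718 m³/s.
Cross-sectional area A = πD²/4 = π(0.4387)²/4 = 0.1512 m²; mean velocity V = Q/A = 0.003718/0.1512 = 0.0246 m/s.
Reynolds number Re = ρVD/μ = 645.5 · 0.0246 · 0.4387 / 0.000209 = 3.333e+04.
Re > 4000 → turbulent. Relative roughness ε/D = 0.00289/0.4387 = 0.00659. Swamee-Jain: f = 0.25/(log₁₀[0.00659/3.7 + 5.74/3.333e+04^0.9])² = 0.25/(log₁₀[0.00178 + 0.000488])² = 0.25/(-2.644)² = 0.03575.
Total minor-loss coefficient ΣK = 1·0.54 = 0.54.
ΔP = [f·L/D + ΣK]·(ρV²/2) = [0.03575·835.3/0.4387 + 0.54]·(645.5·0.0246²/2) = [68.08 + 0.54]·0.1953 = 13.4 Pa.
Pumping power P = QΔP = 0.003718·13.4 = 0.049830 W = 0.04983 W.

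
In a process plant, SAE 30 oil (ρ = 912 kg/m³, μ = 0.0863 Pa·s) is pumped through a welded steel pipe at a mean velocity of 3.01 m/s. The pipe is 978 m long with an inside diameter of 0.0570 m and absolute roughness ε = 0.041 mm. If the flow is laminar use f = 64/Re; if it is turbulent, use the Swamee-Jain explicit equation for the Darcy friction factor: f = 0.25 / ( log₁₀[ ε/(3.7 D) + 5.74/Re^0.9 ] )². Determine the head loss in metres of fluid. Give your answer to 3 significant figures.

h_f ≈ 280 m

Reynolds number Re = ρVD/μ = 912 · 3.01 · 0.057 / 0.0863 = 1813.
Re < 2300 → laminar flow, so f = 64/Re = 64/1813 = 0.0353 (the turbulent correlation is not needed).
Darcy-Weisbach: ΔP = f(L/D)(ρV²/2) = 0.0353·(978/0.057)·(912·3.01²/2) = 0.0353·1.716e+04·4131 = 2.502e+06 Pa.
Head loss h_f = ΔP/(ρg) = 2.502e+06/(912·9.81) = 280 m.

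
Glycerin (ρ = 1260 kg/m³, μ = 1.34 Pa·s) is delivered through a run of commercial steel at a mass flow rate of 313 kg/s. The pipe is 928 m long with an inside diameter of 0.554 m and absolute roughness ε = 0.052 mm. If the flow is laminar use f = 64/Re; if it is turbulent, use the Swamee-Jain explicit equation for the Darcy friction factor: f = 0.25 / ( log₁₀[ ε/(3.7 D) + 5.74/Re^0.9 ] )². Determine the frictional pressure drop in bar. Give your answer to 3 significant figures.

ΔP ≈ 1.34 bar

A = πD²/4 = π(0.554)²/4 = 0.2411 m²; mean velocity V = ṁ/(ρA) = 313/(1260 · 0.2411) = 1.031 m/s.
Reynolds number Re = ρVD/μ = 1260 · 1.031 · 0.554 / 1.34 = 536.8.
Re < 2300 → laminar flow, so f = 64/Re = 64/536.8 = 0.1192 (the turbulent correlation is not needed).
Darcy-Weisbach: ΔP = f(L/D)(ρV²/2) = 0.1192·(928/0.554)·(1260·1.031²/2) = 0.1192·1675·669.1 = 1.336e+05 Pa.
ΔP = 1.336e+05 Pa = 1.34 bar.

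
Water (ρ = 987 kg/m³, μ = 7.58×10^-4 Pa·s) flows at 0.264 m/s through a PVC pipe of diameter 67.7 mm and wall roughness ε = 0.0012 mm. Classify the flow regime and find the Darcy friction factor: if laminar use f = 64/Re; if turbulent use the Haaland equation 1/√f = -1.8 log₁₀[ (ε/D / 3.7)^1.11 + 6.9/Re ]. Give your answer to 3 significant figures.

Re = ρVD/μ = 987·0.264·0.0677/0.000758 = 2.327e+04.
Re > 4000 → turbulent. ε/D = 1.2e-06/0.0677 = 1.77e-05; Haaland: 1/√f = -1.8 log₁₀[1.25e-06 + 0.000296] = 6.347, so f = 0.02482.

f ≈ 0.0248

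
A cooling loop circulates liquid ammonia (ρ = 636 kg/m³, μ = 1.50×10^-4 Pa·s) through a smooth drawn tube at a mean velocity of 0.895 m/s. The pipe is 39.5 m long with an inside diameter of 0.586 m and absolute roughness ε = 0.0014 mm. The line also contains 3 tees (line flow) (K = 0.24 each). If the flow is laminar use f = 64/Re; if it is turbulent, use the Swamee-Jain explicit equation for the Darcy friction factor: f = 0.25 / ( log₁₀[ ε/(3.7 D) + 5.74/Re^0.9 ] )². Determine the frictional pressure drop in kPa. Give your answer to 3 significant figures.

ΔP ≈ 0.360 kPa

Reynolds number Re = ρVD/μ = 636 · 0.895 · 0.586 / 0.00015 = 2.224e+06.
Re > 4000 → turbulent. Relative roughness ε/D = 1.4e-06/0.586 = 2.39e-06. Swamee-Jain: f = 0.25/(log₁₀[2.39e-06/3.7 + 5.74/2.224e+06^0.9])² = 0.25/(log₁₀[6.46e-07 + 1.11e-05])² = 0.25/(-4.929)² = 0.01029.
Total minor-loss coefficient ΣK = 3·0.24 = 0.72.
ΔP = [f·L/D + ΣK]·(ρV²/2) = [0.01029·39.5/0.586 + 0.72]·(636·0.895²/2) = [0.6936 + 0.72]·254.7 = 360.1 Pa.
ΔP = 360.1 Pa = 0.360 kPa.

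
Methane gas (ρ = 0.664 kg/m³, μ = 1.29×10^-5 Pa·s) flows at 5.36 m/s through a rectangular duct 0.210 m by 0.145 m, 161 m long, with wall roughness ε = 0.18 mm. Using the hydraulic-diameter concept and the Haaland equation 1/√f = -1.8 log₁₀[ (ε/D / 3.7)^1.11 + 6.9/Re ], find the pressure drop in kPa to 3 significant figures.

ΔP ≈ 0.215 kPa

Hydraulic diameter D_h = 4A/P = 4·(0.21·0.145)/(2·(0.21+0.145)) = 0.1218/0.71 = 0.1715 m.
Re = ρVD_h/μ = 0.664·5.36·0.1715/1.29e-05 = 4.733e+04.
ε/D_h = 0.00018/0.1715 = 0.00105; Haaland gives 1/√f = -1.8 log₁₀[0.000115+0.000146] = 6.449, so f = 0.02404.
ΔP = f(L/D_h)(ρV²/2) = 0.02404·161/0.1715·9.538 = 215.2 Pa.
ΔP = 0.215 kPa.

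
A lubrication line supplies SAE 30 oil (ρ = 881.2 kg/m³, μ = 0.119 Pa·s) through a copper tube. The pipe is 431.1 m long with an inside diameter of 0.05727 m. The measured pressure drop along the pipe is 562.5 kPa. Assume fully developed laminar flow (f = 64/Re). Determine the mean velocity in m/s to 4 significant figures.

For laminar flow, f = 64/Re with Re = ρVD/μ, so Darcy-Weisbach reduces to ΔP = 32μLV/D². Solving for V: V = ΔP·D²/(32μL) = 5.625e+05·(0.05727)²/(32·0.119·431.1) = 1.124 m/s.
Check: Re = ρVD/μ = 881.2·1.124·0.05727/0.119 = 476.6 < 2300, so the laminar assumption holds.

V ≈ 1.124 m/s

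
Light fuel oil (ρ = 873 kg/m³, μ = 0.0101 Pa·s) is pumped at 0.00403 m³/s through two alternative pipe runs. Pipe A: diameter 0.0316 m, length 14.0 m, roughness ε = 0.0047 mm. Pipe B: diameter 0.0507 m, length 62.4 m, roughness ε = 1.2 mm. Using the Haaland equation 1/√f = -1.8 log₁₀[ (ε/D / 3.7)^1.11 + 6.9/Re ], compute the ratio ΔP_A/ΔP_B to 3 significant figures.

ΔP_A/ΔP_B ≈ 1.21

Pipe A: V = Q/A = 0.00403/0.0007843 = 5.139 m/s; Re = 1.404e+04; ε/D = 0.000149; Haaland → f = 0.0284; ΔP_A = f(L/D)(ρV²/2) = 1.45e+05 Pa.
Pipe B: V = Q/A = 0.00403/0.002019 = 1.996 m/s; Re = 8748; ε/D = 0.0237; Haaland → f = 0.05585; ΔP_B = f(L/D)(ρV²/2) = 1.196e+05 Pa.
ΔP_A/ΔP_B = 1.45e+05/1.196e+05 = 1.21.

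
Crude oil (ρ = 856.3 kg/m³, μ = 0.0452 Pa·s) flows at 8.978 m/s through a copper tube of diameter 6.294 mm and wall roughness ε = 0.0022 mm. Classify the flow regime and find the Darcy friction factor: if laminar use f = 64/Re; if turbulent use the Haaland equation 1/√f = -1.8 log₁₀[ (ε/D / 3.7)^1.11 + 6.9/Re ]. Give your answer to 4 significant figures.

Re = ρVD/μ = 856.3·8.978·0.006294/0.0452 = 1071.
Re < 2300 → laminar, so f = 64/Re = 0.05978 (roughness is irrelevant in laminar flow).

f ≈ 0.05978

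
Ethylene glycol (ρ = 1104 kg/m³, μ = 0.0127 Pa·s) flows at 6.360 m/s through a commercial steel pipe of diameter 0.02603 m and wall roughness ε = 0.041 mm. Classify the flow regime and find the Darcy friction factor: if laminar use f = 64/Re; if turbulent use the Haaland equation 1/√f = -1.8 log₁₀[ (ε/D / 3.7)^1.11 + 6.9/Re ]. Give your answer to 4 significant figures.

Re = ρVD/μ = 1104·6.36·0.02603/0.0127 = 1.439e+04.
Re > 4000 → turbulent. ε/D = 4.1e-05/0.02603 = 0.00158; Haaland: 1/√f = -1.8 log₁₀[0.000181 + 0.000479] = 5.724, so f = 0.03052.

f ≈ 0.03052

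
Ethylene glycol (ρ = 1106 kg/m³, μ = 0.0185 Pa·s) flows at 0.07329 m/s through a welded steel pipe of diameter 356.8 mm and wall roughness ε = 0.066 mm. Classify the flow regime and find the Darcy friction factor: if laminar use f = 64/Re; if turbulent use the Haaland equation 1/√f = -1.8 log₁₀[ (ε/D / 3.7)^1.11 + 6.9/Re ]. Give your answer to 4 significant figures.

Re = ρVD/μ = 1106·0.07329·0.3568/0.0185 = 1563.
Re < 2300 → laminar, so f = 64/Re = 0.04094 (roughness is irrelevant in laminar flow).

f ≈ 0.04094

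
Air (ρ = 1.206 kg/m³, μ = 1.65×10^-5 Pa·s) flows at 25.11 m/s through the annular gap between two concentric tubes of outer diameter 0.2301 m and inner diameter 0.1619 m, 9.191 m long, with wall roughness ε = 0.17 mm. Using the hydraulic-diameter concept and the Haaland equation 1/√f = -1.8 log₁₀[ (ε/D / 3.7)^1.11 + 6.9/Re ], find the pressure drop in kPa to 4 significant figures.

Hydraulic diameter D_h = 4A/P = D_o - D_i = 0.2301 - 0.1619 = 0.0682 m.
Re = ρVD_h/μ = 1.206·25.11·0.0682/1.65e-05 = 1.252e+05.
ε/D_h = 0.00017/0.0682 = 0.00249; Haaland gives 1/√f = -1.8 log₁₀[0.000302+5.51e-05] = 6.206, so f = 0.02597.
ΔP = f(L/D_h)(ρV²/2) = 0.02597·9.191/0.0682·380.2 = 1331 Pa.
ΔP = 1.331 kPa.

ΔP ≈ 1.331 kPa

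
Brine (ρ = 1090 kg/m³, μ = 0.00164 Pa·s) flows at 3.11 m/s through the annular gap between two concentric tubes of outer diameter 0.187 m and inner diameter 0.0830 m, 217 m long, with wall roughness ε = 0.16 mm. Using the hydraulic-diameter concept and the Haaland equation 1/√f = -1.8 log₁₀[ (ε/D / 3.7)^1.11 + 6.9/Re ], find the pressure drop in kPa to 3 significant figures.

Hydraulic diameter D_h = 4A/P = D_o - D_i = 0.187 - 0.083 = 0.104 m.
Re = ρVD_h/μ = 1090·3.11·0.104/0.00164 = 2.15e+05.
ε/D_h = 0.00016/0.104 = 0.00154; Haaland gives 1/√f = -1.8 log₁₀[0.000177+3.21e-05] = 6.625, so f = 0.02278.
ΔP = f(L/D_h)(ρV²/2) = 0.02278·217/0.104·5271 = 2.506e+05 Pa.
ΔP = 251 kPa.

ΔP ≈ 251 kPa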